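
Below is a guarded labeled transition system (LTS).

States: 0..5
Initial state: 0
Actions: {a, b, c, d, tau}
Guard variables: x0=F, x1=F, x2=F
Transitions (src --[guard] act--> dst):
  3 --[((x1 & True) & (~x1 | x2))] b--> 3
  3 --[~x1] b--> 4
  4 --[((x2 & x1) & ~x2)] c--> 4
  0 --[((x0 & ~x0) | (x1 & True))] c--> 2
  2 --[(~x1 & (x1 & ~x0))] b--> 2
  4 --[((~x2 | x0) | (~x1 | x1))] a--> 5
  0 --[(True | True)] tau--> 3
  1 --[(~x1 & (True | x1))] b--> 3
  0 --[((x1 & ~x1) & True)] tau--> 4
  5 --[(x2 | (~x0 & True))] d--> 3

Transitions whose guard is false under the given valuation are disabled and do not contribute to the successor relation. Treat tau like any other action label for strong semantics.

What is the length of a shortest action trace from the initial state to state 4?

Answer: 2

Trace:
Layered search for 4:
  L0 = {0}
  L1 = {3}
  L2 = {4}
4 enters at depth 2; path tau·b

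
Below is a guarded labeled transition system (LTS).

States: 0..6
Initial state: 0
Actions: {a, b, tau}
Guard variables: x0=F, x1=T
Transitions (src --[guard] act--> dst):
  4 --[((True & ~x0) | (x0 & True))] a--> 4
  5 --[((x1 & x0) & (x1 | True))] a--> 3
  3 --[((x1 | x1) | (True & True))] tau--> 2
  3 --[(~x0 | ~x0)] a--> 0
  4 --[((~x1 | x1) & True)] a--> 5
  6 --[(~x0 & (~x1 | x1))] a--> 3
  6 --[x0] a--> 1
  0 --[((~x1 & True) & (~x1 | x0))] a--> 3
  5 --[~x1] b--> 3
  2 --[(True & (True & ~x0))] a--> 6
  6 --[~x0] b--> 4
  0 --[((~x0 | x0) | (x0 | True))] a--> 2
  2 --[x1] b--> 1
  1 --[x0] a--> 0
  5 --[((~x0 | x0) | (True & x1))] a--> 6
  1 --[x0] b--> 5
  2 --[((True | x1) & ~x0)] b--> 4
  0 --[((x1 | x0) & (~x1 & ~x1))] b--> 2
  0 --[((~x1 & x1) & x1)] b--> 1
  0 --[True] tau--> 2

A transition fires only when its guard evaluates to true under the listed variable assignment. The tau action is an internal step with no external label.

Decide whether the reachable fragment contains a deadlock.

Reach set: {0,1,2,3,4,5,6}
  0: a→2  tau→2  [2 out]
  1: ∅  [no exit]
  2: a→6  b→1  b→4  [3 out]
  3: a→0  tau→2  [2 out]
  4: a→4  a→5  [2 out]
  5: a→6  [1 out]
  6: a→3  b→4  [2 out]
witness 1: a·b

Answer: DEADLOCK at state 1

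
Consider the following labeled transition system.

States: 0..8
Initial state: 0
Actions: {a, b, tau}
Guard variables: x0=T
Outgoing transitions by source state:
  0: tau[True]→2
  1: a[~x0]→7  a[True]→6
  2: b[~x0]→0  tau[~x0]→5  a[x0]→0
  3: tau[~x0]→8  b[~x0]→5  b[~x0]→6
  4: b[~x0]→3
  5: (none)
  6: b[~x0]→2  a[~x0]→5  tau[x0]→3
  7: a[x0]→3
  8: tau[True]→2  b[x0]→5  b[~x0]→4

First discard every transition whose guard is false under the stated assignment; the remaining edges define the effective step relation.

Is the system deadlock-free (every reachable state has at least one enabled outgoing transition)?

Answer: DEADLOCK-FREE

Trace:
Reach set: {0,2}
  0: tau→2  [deg 1]
  2: a→0  [deg 1]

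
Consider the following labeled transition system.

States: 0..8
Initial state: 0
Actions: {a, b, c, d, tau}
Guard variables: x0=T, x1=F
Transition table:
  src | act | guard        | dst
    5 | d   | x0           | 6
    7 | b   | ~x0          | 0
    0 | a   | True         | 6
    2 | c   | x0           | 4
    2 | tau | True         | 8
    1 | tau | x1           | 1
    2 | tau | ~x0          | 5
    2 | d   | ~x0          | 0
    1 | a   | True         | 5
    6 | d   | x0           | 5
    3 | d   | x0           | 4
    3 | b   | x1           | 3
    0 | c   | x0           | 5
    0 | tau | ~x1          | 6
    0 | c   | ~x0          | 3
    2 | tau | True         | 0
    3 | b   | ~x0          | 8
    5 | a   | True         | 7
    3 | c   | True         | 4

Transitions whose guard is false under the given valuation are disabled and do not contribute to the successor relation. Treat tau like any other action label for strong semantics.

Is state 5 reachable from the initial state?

Answer: REACHABLE

Analysis:
12 transition(s) survive guard evaluation.
depth 0: {0}
depth 1: {5,6}  total {0,5,6}
depth 2: {7}  total {0,5,6,7}
Reach set: {0,5,6,7}
witness 5: c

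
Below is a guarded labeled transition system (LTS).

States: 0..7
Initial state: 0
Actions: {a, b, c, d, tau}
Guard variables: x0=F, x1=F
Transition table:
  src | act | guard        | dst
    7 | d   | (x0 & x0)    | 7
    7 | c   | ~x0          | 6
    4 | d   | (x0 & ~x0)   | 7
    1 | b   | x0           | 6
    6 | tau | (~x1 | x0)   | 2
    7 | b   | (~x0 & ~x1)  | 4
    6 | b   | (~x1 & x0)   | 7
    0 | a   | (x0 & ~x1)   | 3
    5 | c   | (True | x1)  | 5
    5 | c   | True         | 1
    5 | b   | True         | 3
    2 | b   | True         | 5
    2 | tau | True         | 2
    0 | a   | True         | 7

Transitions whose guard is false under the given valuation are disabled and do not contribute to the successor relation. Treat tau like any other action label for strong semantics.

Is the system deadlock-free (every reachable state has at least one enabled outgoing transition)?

R = {0,1,2,3,4,5,6,7}
  0: a→7  [1 out]
  1: ∅  [STUCK]
  2: b→5  tau→2  [2 out]
  3: ∅  [STUCK]
  4: ∅  [STUCK]
  5: b→3  c→1  c→5  [3 out]
  6: tau→2  [1 out]
  7: b→4  c→6  [2 out]
Path to 1: a·c·tau·b·c

Answer: DEADLOCK at state 1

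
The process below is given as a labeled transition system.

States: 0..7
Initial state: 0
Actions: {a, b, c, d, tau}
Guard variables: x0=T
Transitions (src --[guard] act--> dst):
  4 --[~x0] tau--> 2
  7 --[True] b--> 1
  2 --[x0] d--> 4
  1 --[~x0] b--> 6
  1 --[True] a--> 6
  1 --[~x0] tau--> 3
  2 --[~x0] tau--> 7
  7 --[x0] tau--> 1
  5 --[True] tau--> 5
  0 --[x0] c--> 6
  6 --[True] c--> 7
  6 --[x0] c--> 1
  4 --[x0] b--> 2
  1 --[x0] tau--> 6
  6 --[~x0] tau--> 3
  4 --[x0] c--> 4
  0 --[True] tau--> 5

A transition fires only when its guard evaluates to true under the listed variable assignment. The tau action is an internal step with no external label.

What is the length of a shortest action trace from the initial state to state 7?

BFS to 7:
  L0 = {0}
  L1 = {5,6}
  L2 = {1,7}
first hit 7 at d=2 via c·c

Answer: 2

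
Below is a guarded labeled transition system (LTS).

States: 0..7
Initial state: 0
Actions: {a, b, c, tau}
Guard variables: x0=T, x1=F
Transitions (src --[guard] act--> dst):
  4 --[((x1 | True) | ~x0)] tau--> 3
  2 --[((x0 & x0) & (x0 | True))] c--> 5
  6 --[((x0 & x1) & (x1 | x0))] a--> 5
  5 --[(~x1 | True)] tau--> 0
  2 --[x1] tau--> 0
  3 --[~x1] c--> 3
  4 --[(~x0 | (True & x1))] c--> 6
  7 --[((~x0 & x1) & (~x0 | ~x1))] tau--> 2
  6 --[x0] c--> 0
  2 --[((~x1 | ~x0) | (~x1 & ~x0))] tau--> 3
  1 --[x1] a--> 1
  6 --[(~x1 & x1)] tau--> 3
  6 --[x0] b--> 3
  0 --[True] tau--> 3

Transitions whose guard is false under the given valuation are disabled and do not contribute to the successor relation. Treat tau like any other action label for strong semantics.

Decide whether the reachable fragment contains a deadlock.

Answer: DEADLOCK-FREE

Working:
Reach set: {0,3}
  0: tau→3  [1 out]
  3: c→3  [1 out]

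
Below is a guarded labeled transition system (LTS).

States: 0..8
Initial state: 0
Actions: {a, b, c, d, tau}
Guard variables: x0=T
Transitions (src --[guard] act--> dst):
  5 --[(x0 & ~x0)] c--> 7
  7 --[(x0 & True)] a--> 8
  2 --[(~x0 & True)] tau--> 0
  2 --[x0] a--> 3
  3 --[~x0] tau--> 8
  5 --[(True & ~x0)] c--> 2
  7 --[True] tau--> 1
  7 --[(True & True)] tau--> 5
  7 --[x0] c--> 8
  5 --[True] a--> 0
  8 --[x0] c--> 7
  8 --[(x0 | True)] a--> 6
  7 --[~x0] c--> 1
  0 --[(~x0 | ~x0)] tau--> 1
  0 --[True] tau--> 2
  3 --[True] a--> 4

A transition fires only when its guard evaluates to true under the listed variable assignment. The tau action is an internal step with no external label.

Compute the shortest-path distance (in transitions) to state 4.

Layered search for 4:
  L0 = {0}
  L1 = {2}
  L2 = {3}
  L3 = {4}
4 enters at depth 3; path tau·a·a

Answer: 3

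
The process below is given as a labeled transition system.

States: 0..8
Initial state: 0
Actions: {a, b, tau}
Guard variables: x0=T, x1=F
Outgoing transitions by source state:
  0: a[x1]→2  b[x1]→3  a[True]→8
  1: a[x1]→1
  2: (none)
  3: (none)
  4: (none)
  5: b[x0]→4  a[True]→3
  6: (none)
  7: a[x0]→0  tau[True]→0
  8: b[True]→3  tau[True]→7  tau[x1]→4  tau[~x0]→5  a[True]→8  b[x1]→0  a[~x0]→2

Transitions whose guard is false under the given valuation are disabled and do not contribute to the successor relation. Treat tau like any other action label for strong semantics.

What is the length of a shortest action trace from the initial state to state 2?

Breadth-first toward 2:
  depth 0: {0}
  depth 1: {8}
  depth 2: {3,7}
2 never appears.

Answer: UNREACHABLE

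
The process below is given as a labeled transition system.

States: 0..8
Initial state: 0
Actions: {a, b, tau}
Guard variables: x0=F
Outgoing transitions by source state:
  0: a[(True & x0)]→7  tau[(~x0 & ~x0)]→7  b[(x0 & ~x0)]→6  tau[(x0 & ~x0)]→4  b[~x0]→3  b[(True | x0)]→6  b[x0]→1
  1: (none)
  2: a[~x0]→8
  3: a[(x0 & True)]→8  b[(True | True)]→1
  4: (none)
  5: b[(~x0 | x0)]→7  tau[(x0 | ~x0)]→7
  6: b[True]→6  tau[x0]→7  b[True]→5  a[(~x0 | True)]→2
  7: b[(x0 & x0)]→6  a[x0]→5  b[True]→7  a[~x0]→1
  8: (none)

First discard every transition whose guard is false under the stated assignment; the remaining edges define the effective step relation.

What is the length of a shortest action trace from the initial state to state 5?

BFS to 5:
  L0 = {0}
  L1 = {3,6,7}
  L2 = {1,2,5}
depth(5)=2, e.g. b·b

Answer: 2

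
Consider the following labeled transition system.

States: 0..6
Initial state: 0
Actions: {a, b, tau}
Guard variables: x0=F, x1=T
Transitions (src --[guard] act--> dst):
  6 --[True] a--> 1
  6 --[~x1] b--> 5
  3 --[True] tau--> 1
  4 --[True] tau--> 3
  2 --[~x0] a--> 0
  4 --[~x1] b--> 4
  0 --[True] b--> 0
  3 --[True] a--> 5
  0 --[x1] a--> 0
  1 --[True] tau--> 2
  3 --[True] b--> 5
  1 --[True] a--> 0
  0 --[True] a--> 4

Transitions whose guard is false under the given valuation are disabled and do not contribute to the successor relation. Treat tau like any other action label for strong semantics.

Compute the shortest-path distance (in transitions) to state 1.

Layered search for 1:
  depth 0: {0}
  depth 1: {4}
  depth 2: {3}
  depth 3: {1,5}
first hit 1 at d=3 via a·tau·tau

Answer: 3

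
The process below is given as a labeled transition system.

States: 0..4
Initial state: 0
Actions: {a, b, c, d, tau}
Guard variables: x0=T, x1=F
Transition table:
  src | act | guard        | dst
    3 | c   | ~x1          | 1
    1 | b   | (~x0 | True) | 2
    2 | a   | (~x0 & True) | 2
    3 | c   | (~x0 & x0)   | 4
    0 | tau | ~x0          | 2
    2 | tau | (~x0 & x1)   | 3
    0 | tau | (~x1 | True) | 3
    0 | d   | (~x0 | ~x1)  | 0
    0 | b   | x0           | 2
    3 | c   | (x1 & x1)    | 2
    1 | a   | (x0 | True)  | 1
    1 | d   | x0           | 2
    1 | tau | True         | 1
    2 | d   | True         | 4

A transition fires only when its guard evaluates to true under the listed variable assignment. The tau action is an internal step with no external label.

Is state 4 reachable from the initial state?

Guard filter leaves 9 enabled edge(s).
L0 = {0}
L1 = {2,3}  total {0,2,3}
L2 = {1,4}  total {0,1,2,3,4}
R = {0,1,2,3,4}
trace reaching 4: b·d

Answer: REACHABLE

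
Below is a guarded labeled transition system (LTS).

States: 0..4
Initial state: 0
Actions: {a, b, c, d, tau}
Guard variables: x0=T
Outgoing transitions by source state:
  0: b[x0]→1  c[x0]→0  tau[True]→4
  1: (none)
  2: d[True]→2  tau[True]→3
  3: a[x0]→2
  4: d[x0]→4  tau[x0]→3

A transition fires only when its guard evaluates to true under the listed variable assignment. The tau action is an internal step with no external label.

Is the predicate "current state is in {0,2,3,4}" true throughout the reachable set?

Answer: INVARIANT VIOLATED at state 1

Analysis:
Safe = {0,2,3,4}
Reach set: {0,1,2,3,4}
  0: safe
  1: ✗ unsafe
  2: safe
  3: safe
  4: safe
reach 1 via b — violates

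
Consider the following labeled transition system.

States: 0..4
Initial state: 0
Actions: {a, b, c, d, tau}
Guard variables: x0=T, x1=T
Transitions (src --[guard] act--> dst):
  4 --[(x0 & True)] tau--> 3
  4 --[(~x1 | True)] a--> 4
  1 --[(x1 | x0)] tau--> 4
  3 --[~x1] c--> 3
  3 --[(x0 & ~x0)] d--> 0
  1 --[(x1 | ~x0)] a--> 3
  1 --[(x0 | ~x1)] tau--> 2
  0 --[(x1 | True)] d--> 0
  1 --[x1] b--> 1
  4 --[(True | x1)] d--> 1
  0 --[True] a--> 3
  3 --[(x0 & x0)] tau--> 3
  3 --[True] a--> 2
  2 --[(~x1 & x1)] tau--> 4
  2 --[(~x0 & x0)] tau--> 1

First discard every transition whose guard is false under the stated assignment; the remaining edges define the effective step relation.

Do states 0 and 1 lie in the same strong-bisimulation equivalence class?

Compute ~ classes (split until stable):
  P[0] = {{0,1,2,3,4}}
  P[1] = {{0},{1},{2},{3},{4}}
5 equivalence class(es) (converged in 2)
class of 0: {0}; class of 1: {1}

Answer: NOT BISIMILAR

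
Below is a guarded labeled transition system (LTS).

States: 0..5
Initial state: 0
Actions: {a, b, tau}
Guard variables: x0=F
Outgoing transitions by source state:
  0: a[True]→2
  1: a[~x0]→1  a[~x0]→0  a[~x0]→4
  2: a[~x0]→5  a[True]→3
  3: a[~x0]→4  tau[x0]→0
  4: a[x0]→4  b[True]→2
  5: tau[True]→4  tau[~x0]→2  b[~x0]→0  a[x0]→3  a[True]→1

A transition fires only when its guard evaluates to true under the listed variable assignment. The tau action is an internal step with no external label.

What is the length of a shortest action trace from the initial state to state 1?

Answer: 3

Trace:
Breadth-first toward 1:
  L0 = {0}
  L1 = {2}
  L2 = {3,5}
  L3 = {1,4}
first hit 1 at d=3 via a·a·a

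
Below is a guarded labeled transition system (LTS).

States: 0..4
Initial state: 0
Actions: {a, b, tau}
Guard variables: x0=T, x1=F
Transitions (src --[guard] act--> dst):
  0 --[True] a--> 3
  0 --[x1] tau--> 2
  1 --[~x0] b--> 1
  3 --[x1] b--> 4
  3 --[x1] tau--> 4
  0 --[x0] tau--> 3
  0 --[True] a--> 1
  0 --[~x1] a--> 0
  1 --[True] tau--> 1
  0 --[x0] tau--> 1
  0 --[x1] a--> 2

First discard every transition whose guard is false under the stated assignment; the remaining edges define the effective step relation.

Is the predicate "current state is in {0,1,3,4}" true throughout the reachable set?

Answer: INVARIANT HOLDS

Trace:
Allowed set {0,1,3,4}
Reachable = {0,1,3}
  0: safe
  1: safe
  3: safe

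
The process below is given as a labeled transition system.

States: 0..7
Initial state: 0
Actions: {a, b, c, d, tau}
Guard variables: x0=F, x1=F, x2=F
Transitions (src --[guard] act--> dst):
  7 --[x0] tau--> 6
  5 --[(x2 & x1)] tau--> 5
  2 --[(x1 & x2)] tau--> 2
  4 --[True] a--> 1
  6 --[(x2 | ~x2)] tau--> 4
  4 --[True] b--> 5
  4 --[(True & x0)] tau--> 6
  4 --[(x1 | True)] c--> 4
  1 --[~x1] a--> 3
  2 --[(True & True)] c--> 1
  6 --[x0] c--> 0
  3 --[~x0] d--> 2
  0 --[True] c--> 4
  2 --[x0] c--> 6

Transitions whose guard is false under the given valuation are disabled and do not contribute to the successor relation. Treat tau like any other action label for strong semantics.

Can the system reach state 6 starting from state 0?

8 transition(s) survive guard evaluation.
L0 = {0}
L1 = {4}  total {0,4}
L2 = {1,5}  total {0,1,4,5}
L3 = {3}  total {0,1,3,4,5}
L4 = {2}  total {0,1,2,3,4,5}
Reachable = {0,1,2,3,4,5}

Answer: UNREACHABLE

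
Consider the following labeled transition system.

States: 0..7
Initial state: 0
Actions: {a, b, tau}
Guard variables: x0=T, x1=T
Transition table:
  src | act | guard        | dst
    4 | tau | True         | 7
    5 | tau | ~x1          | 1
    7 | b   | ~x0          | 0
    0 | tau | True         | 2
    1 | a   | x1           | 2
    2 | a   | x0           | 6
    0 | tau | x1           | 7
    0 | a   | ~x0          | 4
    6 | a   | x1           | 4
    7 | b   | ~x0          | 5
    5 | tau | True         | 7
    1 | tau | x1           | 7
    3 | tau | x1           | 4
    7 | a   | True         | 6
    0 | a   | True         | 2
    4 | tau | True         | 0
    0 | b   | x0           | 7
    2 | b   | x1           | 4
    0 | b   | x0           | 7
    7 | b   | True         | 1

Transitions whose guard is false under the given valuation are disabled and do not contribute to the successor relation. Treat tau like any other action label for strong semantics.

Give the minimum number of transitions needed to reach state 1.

Layered search for 1:
  L0 = {0}
  L1 = {2,7}
  L2 = {1,4,6}
first hit 1 at d=2 via b·b

Answer: 2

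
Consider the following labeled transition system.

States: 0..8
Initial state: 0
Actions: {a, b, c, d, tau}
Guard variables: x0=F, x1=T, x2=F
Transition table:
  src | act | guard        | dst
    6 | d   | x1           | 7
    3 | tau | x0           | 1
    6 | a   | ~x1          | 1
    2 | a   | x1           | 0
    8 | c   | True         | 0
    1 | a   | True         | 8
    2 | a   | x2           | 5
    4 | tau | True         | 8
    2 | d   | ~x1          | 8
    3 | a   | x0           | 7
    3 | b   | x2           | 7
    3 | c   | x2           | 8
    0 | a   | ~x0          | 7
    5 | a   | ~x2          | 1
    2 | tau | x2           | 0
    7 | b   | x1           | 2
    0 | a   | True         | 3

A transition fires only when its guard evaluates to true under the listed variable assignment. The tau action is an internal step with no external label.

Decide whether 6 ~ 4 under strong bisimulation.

Answer: NOT BISIMILAR

Trace:
Bisimulation quotient by refinement:
  round 0: {{0,1,2,3,4,5,6,7,8}}
  round 1: {{0,1,2,5},{3},{4},{6},{7},{8}}
  round 2: {{0},{1},{2,5},{3},{4},{6},{7},{8}}
  round 3: {{0},{1},{2},{3},{4},{5},{6},{7},{8}}
9 equivalence class(es) (converged in 4)
6∈{6}, 4∈{4}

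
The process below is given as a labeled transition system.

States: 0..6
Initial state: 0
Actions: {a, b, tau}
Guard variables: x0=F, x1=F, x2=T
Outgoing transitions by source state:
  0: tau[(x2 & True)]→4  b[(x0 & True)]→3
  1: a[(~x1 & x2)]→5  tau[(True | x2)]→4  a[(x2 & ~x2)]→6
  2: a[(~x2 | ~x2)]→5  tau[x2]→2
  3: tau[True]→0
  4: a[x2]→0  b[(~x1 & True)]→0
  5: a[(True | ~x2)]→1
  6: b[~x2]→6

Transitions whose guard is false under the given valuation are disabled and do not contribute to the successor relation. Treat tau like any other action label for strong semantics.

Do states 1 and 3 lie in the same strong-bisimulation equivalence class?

Answer: NOT BISIMILAR

Analysis:
Compute ~ classes (split until stable):
  π0 = {{0,1,2,3,4,5,6}}
  π1 = {{0,2,3},{1},{4},{5},{6}}
  π2 = {{0},{1},{2,3},{4},{5},{6}}
  π3 = {{0},{1},{2},{3},{4},{5},{6}}
stable after 4 split(s): 7 block(s)
1∈{1}, 3∈{3}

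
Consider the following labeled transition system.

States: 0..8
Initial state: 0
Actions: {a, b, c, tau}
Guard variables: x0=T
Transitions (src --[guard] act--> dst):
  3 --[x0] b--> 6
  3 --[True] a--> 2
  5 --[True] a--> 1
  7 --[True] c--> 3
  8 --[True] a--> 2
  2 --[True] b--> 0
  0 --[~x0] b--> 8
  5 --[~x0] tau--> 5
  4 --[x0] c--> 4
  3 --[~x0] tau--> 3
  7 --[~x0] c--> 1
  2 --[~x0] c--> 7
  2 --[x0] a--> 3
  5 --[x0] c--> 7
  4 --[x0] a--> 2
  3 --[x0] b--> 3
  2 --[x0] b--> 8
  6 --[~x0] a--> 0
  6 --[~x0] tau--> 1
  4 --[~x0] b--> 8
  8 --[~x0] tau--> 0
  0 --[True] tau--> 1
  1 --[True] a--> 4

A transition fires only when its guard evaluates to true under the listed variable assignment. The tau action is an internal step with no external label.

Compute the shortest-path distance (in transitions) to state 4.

Answer: 2

Trace:
BFS to 4:
  Layer 0: {0}
  Layer 1: {1}
  Layer 2: {4}
first hit 4 at d=2 via tau·a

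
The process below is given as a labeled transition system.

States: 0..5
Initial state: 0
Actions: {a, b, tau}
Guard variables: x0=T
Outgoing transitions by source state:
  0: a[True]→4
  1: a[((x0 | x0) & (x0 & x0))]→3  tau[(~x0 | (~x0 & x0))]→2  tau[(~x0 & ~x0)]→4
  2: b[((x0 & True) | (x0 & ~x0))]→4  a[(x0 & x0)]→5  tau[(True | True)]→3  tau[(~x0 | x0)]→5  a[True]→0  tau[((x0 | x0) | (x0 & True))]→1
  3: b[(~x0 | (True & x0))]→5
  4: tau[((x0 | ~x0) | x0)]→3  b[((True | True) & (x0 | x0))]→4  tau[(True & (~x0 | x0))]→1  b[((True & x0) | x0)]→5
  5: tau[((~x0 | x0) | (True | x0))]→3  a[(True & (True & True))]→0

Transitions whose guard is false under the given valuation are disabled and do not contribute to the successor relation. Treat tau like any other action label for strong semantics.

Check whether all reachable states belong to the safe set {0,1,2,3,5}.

Answer: INVARIANT VIOLATED at state 4

Analysis:
Allowed set {0,1,2,3,5}
Reach set: {0,1,3,4,5}
  0: safe
  1: safe
  3: safe
  4: outside
  5: safe
witness against invariant: a → 4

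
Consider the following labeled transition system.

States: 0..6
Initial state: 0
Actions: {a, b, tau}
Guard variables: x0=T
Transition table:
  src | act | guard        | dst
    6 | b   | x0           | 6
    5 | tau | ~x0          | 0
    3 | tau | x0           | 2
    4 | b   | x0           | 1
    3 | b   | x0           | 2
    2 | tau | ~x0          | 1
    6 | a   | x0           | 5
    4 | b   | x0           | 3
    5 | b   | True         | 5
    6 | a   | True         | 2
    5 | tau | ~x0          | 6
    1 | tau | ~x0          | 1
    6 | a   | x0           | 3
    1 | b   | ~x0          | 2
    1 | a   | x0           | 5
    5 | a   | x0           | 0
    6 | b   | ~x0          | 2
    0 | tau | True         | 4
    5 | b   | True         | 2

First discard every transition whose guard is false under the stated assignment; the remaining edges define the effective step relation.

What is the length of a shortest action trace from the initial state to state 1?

Layered search for 1:
  depth 0: {0}
  depth 1: {4}
  depth 2: {1,3}
depth(1)=2, e.g. tau·b

Answer: 2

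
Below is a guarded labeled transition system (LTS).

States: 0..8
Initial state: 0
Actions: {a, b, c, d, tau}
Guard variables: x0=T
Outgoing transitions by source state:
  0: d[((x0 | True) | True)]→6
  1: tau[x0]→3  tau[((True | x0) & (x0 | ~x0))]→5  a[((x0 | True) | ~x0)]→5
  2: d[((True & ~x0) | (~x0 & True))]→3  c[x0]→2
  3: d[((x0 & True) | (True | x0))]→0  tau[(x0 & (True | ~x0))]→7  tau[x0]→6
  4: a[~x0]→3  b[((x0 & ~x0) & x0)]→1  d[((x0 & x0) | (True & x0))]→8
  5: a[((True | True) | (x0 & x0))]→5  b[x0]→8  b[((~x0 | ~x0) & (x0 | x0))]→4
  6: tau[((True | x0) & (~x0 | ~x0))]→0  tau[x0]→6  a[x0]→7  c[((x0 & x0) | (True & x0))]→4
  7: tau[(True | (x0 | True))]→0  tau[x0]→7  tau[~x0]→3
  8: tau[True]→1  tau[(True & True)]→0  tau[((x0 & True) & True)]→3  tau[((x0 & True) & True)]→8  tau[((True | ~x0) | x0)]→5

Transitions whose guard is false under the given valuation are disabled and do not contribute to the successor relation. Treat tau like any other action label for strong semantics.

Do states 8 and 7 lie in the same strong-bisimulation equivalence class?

Refine partition for ~:
  P[0] = {{0,1,2,3,4,5,6,7,8}}
  P[1] = {{0,4},{1},{2},{3},{5},{6},{7,8}}
  P[2] = {{0},{1},{2},{3},{4},{5},{6},{7},{8}}
Fixed point at round 3; 9 class(es).
8∈{8}, 7∈{7}

Answer: NOT BISIMILAR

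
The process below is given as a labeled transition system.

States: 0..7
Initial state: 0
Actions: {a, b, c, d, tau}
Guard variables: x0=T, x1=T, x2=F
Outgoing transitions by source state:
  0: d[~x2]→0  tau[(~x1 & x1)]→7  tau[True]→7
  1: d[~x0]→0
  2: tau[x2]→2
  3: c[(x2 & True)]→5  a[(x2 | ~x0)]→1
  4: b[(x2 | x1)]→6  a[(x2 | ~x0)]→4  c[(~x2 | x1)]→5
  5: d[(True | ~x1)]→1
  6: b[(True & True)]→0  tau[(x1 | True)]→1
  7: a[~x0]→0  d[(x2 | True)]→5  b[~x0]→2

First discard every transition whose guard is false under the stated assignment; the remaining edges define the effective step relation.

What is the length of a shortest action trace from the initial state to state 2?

Breadth-first toward 2:
  L0 = {0}
  L1 = {7}
  L2 = {5}
  L3 = {1}
2 never appears.

Answer: UNREACHABLE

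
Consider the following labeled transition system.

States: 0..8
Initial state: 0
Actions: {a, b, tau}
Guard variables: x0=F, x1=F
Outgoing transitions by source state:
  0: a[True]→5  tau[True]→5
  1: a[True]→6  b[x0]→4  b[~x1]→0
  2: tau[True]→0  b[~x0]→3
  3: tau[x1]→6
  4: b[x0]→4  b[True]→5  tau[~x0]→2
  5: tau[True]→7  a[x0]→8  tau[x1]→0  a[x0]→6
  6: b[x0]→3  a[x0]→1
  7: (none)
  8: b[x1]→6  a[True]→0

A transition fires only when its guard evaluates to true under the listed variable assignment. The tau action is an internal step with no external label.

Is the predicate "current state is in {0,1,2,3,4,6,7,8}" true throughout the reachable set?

Answer: INVARIANT VIOLATED at state 5

Trace:
Safe = {0,1,2,3,4,6,7,8}
R = {0,5,7}
  0: ok
  5: outside
  7: ok
witness against invariant: a → 5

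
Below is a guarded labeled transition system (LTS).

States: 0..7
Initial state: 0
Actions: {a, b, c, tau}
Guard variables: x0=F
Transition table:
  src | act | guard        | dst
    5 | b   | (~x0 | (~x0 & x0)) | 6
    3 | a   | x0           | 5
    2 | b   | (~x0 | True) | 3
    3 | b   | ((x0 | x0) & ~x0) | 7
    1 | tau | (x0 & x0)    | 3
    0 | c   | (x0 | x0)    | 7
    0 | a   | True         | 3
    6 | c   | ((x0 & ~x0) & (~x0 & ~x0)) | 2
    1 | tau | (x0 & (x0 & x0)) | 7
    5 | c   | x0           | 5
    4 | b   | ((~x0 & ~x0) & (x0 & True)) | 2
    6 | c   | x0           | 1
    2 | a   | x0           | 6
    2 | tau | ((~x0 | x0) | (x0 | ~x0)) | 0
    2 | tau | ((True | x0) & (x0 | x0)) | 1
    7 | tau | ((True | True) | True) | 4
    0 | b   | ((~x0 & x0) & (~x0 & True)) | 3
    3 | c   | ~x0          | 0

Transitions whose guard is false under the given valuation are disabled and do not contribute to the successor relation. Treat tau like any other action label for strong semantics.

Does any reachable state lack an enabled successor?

Answer: DEADLOCK-FREE

Working:
Reachable = {0,3}
  0: a→3  [1 out]
  3: c→0  [1 out]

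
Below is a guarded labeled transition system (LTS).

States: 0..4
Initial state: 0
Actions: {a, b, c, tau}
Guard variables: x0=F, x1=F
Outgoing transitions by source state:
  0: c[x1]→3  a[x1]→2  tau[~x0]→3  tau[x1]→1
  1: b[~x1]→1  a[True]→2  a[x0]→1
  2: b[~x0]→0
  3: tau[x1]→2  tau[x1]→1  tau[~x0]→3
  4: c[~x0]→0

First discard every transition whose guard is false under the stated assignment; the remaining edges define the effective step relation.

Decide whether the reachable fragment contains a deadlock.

Answer: DEADLOCK-FREE

Trace:
R = {0,3}
  0: tau→3  [1 out]
  3: tau→3  [1 out]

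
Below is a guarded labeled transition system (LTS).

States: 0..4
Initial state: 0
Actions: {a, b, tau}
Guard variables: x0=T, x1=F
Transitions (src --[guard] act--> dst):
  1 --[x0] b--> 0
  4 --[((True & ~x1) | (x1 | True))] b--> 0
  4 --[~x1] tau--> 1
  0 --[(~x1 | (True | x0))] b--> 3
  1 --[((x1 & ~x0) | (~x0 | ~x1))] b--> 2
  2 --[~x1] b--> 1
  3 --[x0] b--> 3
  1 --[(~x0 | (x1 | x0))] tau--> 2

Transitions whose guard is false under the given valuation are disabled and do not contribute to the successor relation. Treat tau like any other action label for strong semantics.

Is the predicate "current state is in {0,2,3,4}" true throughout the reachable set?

Allowed set {0,2,3,4}
Reachable = {0,3}
  0: ok
  3: ok

Answer: INVARIANT HOLDS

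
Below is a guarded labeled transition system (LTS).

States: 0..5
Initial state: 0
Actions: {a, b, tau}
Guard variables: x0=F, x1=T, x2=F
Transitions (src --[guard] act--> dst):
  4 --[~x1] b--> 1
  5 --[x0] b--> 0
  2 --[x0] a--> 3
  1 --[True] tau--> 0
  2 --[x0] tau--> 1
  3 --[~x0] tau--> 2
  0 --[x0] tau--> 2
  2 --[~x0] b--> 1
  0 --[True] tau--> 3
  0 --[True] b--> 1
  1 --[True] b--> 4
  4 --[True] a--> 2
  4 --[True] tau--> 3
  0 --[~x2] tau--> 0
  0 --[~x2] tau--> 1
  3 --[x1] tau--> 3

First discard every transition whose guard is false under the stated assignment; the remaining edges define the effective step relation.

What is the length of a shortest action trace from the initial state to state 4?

Breadth-first toward 4:
  L0 = {0}
  L1 = {1,3}
  L2 = {2,4}
first hit 4 at d=2 via b·b

Answer: 2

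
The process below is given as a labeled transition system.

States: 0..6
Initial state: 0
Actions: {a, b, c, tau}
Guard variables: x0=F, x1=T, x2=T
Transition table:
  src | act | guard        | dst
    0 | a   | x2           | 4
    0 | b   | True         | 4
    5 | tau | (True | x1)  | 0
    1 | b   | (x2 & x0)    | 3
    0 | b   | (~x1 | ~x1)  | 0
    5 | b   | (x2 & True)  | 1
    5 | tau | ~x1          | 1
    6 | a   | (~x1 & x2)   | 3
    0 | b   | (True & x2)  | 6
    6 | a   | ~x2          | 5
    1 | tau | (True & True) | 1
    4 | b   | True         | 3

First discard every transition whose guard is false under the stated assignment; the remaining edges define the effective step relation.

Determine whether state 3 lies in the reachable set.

Guard filter leaves 7 enabled edge(s).
L0 = {0}
L1 = {4,6}  now seen {0,4,6}
L2 = {3}  now seen {0,3,4,6}
Reachable = {0,3,4,6}
trace reaching 3: a·b

Answer: REACHABLE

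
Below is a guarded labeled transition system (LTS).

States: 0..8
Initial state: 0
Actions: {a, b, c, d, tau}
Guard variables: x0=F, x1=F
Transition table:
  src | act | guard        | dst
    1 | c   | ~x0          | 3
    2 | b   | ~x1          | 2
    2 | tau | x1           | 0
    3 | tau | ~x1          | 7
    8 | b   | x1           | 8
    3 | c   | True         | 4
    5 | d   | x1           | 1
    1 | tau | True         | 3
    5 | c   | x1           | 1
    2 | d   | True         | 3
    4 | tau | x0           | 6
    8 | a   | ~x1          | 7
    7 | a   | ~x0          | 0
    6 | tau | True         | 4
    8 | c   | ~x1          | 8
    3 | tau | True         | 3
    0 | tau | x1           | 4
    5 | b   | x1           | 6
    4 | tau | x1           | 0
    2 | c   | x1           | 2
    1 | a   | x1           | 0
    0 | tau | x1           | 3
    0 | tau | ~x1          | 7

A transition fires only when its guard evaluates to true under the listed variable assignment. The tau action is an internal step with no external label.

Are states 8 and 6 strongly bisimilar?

Answer: NOT BISIMILAR

Analysis:
Refine partition for ~:
  π0 = {{0,1,2,3,4,5,6,7,8}}
  π1 = {{0,6},{1,3},{2},{4,5},{7},{8}}
  π2 = {{0},{1},{2},{3},{4,5},{6},{7},{8}}
8 equivalence class(es) (converged in 3)
[8]={8}  [6]={6}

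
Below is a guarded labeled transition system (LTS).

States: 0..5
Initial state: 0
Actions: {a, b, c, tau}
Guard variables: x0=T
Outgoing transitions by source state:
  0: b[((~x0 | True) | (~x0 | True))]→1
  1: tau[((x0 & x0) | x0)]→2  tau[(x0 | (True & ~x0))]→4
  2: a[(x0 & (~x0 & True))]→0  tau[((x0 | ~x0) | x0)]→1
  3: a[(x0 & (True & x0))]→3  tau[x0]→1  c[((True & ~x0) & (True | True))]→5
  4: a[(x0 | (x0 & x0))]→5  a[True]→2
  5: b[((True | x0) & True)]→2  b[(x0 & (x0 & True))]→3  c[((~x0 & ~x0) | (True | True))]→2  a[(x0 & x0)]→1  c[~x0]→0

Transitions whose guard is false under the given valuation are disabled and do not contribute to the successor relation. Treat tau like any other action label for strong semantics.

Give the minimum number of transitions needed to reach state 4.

Breadth-first toward 4:
  Layer 0: {0}
  Layer 1: {1}
  Layer 2: {2,4}
depth(4)=2, e.g. b·tau

Answer: 2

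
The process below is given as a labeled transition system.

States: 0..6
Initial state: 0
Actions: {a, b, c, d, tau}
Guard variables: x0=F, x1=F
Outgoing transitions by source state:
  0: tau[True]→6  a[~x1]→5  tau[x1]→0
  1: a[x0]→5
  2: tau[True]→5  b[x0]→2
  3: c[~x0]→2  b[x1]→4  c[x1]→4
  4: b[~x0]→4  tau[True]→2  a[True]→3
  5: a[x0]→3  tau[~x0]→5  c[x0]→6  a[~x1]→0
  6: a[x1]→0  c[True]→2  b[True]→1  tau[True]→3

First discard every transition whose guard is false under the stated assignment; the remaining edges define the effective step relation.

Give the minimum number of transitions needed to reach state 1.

Answer: 2

Working:
Breadth-first toward 1:
  L0 = {0}
  L1 = {5,6}
  L2 = {1,2,3}
depth(1)=2, e.g. tau·b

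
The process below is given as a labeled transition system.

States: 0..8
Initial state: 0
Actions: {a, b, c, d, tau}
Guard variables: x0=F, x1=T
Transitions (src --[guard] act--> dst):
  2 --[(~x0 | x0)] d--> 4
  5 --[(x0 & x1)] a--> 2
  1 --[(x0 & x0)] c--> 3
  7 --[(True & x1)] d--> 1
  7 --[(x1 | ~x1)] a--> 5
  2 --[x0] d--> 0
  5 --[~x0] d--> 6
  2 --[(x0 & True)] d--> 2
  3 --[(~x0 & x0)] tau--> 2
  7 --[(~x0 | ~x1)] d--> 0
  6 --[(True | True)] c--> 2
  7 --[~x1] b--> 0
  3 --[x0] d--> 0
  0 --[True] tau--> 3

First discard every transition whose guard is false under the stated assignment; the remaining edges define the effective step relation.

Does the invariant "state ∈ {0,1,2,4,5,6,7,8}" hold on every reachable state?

Safe = {0,1,2,4,5,6,7,8}
R = {0,3}
  0: ✓
  3: ✗ unsafe
counterexample path to 3: tau

Answer: INVARIANT VIOLATED at state 3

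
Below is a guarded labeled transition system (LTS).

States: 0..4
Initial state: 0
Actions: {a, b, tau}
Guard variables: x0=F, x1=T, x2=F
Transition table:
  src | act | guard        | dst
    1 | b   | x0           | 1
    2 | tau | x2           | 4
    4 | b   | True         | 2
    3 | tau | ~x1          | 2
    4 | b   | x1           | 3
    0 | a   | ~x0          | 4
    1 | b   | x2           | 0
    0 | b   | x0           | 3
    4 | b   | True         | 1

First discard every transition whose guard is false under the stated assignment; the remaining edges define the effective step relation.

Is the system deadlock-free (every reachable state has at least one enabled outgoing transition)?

Answer: DEADLOCK at state 1

Trace:
Reach set: {0,1,2,3,4}
  0: a→4  [1 exit(s)]
  1: ∅  [no exit]
  2: ∅  [no exit]
  3: ∅  [no exit]
  4: b→1  b→2  b→3  [3 exit(s)]
trace reaching 1: a·b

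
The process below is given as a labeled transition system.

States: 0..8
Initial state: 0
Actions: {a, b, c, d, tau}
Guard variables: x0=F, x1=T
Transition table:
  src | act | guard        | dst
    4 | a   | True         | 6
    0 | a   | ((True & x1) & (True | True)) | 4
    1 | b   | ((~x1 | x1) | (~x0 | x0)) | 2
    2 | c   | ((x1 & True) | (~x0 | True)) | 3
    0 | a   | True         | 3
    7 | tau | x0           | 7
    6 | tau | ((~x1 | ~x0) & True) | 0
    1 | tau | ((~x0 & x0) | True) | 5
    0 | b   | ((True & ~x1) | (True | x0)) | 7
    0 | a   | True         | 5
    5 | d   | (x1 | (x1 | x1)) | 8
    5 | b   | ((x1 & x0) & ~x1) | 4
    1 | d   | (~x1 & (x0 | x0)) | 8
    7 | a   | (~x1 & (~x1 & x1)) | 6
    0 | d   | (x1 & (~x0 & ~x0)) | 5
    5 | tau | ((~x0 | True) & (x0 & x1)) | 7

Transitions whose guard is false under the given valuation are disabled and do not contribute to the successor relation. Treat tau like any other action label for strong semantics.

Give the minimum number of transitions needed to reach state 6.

Layered search for 6:
  depth 0: {0}
  depth 1: {3,4,5,7}
  depth 2: {6,8}
6 enters at depth 2; path a·a

Answer: 2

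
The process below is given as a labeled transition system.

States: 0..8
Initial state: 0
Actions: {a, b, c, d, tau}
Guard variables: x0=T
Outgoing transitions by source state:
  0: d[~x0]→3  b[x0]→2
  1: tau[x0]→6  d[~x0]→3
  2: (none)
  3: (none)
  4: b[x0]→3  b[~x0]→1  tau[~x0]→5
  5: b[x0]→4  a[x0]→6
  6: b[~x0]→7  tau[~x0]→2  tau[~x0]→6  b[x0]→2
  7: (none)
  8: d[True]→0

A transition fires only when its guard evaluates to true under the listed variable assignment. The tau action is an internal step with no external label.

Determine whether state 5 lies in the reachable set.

7 transition(s) survive guard evaluation.
Layer 0: {0}
Layer 1: {2}  total {0,2}
Reachable = {0,2}

Answer: UNREACHABLE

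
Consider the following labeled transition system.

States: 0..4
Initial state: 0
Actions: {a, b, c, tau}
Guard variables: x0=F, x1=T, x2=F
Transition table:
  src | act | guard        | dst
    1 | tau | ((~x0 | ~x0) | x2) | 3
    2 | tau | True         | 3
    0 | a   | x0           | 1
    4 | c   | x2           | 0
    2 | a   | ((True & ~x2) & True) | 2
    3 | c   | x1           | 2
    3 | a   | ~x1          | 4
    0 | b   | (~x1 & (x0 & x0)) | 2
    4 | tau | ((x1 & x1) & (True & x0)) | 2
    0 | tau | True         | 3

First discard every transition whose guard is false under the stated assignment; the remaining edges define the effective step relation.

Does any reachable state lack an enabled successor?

Reachable = {0,2,3}
  0: tau→3  [1 exit(s)]
  2: a→2  tau→3  [2 exit(s)]
  3: c→2  [1 exit(s)]

Answer: DEADLOCK-FREE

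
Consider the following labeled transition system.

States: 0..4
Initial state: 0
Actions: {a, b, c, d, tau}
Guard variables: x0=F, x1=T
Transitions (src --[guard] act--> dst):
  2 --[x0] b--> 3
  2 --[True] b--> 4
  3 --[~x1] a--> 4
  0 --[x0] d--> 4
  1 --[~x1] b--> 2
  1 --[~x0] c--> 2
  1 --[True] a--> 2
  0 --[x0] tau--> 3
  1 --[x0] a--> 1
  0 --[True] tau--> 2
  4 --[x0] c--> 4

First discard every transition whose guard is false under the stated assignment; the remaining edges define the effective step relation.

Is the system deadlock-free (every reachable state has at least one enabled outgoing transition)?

Answer: DEADLOCK at state 4

Analysis:
Reachable = {0,2,4}
  0: tau→2  [1 out]
  2: b→4  [1 out]
  4: ∅  [no exit]
trace reaching 4: tau·b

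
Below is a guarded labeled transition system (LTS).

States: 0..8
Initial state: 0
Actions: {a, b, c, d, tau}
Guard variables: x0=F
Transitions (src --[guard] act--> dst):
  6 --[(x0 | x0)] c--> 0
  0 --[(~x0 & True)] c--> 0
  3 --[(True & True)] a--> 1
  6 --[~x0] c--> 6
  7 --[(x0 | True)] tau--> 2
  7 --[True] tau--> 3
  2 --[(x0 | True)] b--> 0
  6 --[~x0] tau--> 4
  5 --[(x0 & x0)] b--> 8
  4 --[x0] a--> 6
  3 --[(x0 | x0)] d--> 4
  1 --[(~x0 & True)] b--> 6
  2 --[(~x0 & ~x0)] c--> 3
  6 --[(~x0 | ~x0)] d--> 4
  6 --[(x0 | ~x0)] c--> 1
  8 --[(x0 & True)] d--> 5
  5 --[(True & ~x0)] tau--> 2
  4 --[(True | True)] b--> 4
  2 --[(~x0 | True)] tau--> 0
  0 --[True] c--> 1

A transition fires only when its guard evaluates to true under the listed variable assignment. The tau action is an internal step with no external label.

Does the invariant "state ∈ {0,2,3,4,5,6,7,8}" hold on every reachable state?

Inv-set: {0,2,3,4,5,6,7,8}
R = {0,1,4,6}
  0: ✓
  1: ✗ unsafe
  4: ✓
  6: ✓
counterexample path to 1: c

Answer: INVARIANT VIOLATED at state 1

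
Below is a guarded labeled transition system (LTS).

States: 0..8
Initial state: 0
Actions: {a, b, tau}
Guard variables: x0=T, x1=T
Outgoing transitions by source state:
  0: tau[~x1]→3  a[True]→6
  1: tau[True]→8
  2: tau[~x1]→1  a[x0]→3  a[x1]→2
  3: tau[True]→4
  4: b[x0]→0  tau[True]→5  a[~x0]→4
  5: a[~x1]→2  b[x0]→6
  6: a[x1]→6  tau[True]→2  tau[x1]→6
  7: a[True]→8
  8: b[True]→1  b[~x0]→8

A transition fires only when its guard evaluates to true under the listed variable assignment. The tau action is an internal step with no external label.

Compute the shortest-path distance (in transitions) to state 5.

Answer: 5

Trace:
Breadth-first toward 5:
  Layer 0: {0}
  Layer 1: {6}
  Layer 2: {2}
  Layer 3: {3}
  Layer 4: {4}
  Layer 5: {5}
5 enters at depth 5; path a·tau·a·tau·tau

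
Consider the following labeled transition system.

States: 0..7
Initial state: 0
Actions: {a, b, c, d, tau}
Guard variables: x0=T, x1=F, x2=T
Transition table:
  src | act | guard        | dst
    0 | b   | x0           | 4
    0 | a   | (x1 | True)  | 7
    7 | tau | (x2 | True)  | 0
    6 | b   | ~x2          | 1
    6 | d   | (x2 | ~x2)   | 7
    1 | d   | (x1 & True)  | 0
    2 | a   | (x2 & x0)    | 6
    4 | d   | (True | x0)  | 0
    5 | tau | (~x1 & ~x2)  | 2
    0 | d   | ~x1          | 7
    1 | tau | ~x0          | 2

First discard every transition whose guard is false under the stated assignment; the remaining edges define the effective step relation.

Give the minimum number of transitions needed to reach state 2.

Answer: UNREACHABLE

Working:
Layered search for 2:
  L0 = {0}
  L1 = {4,7}
2 never appears.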